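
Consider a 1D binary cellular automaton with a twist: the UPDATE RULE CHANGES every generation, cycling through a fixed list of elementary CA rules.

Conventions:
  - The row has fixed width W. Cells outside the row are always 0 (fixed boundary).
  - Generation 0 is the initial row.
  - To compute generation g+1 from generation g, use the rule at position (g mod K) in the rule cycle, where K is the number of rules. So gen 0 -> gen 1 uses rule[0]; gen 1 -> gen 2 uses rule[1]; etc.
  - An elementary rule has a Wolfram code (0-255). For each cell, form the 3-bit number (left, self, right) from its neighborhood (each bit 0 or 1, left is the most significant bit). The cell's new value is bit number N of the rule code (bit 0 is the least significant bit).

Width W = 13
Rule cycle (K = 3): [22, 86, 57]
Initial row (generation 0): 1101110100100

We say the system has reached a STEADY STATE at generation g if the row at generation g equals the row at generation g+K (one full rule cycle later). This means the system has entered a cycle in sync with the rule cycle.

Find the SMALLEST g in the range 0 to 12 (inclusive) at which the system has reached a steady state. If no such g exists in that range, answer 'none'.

Gen 0: 1101110100100
Gen 1 (rule 22): 0000000111110
Gen 2 (rule 86): 0000001000011
Gen 3 (rule 57): 1111100111010
Gen 4 (rule 22): 0000011000011
Gen 5 (rule 86): 0000101100101
Gen 6 (rule 57): 1110011010010
Gen 7 (rule 22): 0001100011111
Gen 8 (rule 86): 0010110100001
Gen 9 (rule 57): 1001101011100
Gen 10 (rule 22): 1110001000010
Gen 11 (rule 86): 0011011100111
Gen 12 (rule 57): 1010110010100
Gen 13 (rule 22): 1010001110110
Gen 14 (rule 86): 1011010010011
Gen 15 (rule 57): 0110101001010

Answer: none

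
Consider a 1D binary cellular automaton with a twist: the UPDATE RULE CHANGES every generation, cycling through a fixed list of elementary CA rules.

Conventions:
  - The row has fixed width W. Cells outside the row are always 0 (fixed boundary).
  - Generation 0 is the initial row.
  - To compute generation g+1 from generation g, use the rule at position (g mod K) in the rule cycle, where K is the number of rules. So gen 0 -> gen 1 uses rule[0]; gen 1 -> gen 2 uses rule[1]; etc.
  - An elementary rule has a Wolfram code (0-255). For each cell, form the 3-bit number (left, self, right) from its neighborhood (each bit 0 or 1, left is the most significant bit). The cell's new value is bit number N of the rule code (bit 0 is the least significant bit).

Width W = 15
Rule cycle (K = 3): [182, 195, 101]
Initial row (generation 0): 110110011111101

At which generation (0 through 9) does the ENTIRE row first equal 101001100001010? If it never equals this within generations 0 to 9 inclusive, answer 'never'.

Answer: never

Derivation:
Gen 0: 110110011111101
Gen 1 (rule 182): 001001101111011
Gen 2 (rule 195): 110010100111001
Gen 3 (rule 101): 010011100001001
Gen 4 (rule 182): 111101010011111
Gen 5 (rule 195): 011100000101111
Gen 6 (rule 101): 000101110110001
Gen 7 (rule 182): 001110101001011
Gen 8 (rule 195): 110110000010001
Gen 9 (rule 101): 011010111010101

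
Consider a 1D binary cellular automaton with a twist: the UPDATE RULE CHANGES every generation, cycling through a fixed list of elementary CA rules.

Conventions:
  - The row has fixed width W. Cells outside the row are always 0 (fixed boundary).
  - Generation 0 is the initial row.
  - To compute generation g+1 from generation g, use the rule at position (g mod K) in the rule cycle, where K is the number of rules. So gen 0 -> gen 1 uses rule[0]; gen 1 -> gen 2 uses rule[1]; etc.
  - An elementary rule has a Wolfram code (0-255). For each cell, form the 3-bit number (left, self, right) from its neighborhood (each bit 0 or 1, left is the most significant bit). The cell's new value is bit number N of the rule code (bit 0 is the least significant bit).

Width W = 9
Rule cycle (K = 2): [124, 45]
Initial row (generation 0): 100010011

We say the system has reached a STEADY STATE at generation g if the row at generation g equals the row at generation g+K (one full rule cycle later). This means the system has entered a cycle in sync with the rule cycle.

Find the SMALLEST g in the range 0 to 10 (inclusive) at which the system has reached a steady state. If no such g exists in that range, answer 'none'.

Gen 0: 100010011
Gen 1 (rule 124): 110011011
Gen 2 (rule 45): 100010110
Gen 3 (rule 124): 110011111
Gen 4 (rule 45): 100010000
Gen 5 (rule 124): 110011000
Gen 6 (rule 45): 100010011
Gen 7 (rule 124): 110011011
Gen 8 (rule 45): 100010110
Gen 9 (rule 124): 110011111
Gen 10 (rule 45): 100010000
Gen 11 (rule 124): 110011000
Gen 12 (rule 45): 100010011

Answer: none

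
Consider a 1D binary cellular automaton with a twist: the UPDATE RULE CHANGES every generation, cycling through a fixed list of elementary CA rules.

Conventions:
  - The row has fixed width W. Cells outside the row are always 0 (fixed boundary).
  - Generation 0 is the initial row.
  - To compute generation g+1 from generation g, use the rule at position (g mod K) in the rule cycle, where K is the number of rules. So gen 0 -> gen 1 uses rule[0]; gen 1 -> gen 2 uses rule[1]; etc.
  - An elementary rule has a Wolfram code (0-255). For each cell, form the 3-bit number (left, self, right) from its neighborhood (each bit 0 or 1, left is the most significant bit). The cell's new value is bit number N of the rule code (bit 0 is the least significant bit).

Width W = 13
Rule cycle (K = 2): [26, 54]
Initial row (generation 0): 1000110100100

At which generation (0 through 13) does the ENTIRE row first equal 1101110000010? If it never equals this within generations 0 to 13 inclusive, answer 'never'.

Answer: never

Derivation:
Gen 0: 1000110100100
Gen 1 (rule 26): 0101100011010
Gen 2 (rule 54): 1110010100111
Gen 3 (rule 26): 1001100011100
Gen 4 (rule 54): 1110010100010
Gen 5 (rule 26): 1001100010101
Gen 6 (rule 54): 1110010111111
Gen 7 (rule 26): 1001100100000
Gen 8 (rule 54): 1110011110000
Gen 9 (rule 26): 1001110001000
Gen 10 (rule 54): 1110001011100
Gen 11 (rule 26): 1001010010010
Gen 12 (rule 54): 1111111111111
Gen 13 (rule 26): 1000000000000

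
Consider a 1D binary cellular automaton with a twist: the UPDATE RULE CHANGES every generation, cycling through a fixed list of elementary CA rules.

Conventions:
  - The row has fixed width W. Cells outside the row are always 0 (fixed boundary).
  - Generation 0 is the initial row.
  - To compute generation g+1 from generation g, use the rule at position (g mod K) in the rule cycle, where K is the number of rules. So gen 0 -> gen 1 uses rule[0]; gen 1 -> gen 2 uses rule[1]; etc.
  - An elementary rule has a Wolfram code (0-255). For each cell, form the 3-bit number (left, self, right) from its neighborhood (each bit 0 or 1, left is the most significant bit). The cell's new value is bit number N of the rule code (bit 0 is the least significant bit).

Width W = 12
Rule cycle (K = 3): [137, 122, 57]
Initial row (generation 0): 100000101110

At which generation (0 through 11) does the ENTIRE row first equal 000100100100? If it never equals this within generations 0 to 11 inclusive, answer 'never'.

Answer: 4

Derivation:
Gen 0: 100000101110
Gen 1 (rule 137): 001110001100
Gen 2 (rule 122): 011011011110
Gen 3 (rule 57): 010110110001
Gen 4 (rule 137): 000100100100
Gen 5 (rule 122): 001011011010
Gen 6 (rule 57): 100110110101
Gen 7 (rule 137): 000100100000
Gen 8 (rule 122): 001011010000
Gen 9 (rule 57): 100110101111
Gen 10 (rule 137): 000100001110
Gen 11 (rule 122): 001010011011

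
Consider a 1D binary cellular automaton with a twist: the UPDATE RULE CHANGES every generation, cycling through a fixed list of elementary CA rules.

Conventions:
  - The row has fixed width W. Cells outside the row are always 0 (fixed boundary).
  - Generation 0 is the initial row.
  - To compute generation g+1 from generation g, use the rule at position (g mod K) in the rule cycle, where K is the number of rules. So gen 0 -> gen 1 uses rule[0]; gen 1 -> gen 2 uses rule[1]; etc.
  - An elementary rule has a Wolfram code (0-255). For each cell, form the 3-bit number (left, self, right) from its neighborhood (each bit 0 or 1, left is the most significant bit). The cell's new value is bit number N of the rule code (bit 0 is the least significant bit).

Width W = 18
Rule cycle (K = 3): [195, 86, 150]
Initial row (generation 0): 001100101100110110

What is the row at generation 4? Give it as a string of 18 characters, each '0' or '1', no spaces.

Answer: 010001111110010110

Derivation:
Gen 0: 001100101100110110
Gen 1 (rule 195): 110101000101010010
Gen 2 (rule 86): 010101101101011111
Gen 3 (rule 150): 110100000001001110
Gen 4 (rule 195): 010001111110010110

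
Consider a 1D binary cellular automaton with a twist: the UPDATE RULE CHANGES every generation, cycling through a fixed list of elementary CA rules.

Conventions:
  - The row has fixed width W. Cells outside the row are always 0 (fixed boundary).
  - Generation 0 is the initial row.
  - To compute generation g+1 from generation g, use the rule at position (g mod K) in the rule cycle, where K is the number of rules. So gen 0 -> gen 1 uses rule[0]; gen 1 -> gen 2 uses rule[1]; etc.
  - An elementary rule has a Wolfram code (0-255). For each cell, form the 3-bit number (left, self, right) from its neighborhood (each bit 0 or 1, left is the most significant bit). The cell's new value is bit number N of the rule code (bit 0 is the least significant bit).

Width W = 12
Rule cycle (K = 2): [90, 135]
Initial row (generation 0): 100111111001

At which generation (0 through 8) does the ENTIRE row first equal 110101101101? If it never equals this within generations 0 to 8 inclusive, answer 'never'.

Answer: never

Derivation:
Gen 0: 100111111001
Gen 1 (rule 90): 011100001110
Gen 2 (rule 135): 101001110100
Gen 3 (rule 90): 000111010010
Gen 4 (rule 135): 111010010110
Gen 5 (rule 90): 101001100111
Gen 6 (rule 135): 101010001010
Gen 7 (rule 90): 000001010001
Gen 8 (rule 135): 111111010111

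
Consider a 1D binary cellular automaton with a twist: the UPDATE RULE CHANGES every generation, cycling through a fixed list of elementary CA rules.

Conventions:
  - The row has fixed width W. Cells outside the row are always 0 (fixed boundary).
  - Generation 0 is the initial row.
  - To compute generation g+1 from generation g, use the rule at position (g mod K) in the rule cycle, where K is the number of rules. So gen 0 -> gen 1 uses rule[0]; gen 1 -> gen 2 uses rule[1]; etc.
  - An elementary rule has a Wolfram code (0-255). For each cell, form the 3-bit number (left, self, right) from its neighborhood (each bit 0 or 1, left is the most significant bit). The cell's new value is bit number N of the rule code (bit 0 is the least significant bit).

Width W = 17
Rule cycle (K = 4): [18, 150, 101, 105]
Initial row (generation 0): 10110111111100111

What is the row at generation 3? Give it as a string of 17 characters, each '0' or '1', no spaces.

Gen 0: 10110111111100111
Gen 1 (rule 18): 00000000000011000
Gen 2 (rule 150): 00000000000100100
Gen 3 (rule 101): 11111111110100101

Answer: 11111111110100101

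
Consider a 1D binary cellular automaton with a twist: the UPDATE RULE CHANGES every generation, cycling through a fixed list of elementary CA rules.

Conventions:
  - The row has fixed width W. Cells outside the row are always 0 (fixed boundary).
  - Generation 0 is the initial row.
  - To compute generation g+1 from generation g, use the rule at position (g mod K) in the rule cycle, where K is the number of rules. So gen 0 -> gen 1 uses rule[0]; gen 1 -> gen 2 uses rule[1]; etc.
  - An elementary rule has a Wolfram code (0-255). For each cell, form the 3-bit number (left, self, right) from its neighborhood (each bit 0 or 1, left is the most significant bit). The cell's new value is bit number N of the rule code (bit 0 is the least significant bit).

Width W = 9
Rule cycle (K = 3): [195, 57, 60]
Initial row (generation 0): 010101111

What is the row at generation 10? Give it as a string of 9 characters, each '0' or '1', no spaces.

Gen 0: 010101111
Gen 1 (rule 195): 100000111
Gen 2 (rule 57): 011110100
Gen 3 (rule 60): 010001110
Gen 4 (rule 195): 100110110
Gen 5 (rule 57): 010101101
Gen 6 (rule 60): 011111011
Gen 7 (rule 195): 101111001
Gen 8 (rule 57): 011000100
Gen 9 (rule 60): 010100110
Gen 10 (rule 195): 100001010

Answer: 100001010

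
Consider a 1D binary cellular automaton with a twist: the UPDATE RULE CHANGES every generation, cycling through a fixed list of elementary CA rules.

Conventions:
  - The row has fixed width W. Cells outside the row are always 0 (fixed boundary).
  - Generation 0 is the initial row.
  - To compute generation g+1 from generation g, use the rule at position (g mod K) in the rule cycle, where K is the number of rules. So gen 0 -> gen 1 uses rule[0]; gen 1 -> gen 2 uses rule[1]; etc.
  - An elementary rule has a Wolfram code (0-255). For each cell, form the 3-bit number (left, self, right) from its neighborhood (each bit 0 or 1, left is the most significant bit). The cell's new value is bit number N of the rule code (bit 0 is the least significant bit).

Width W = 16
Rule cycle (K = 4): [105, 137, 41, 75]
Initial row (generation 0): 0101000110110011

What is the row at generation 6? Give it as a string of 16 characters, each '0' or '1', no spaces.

Answer: 0000110000000010

Derivation:
Gen 0: 0101000110110011
Gen 1 (rule 105): 0010010111110011
Gen 2 (rule 137): 1000000111100010
Gen 3 (rule 41): 0011110100001000
Gen 4 (rule 75): 1110010001110011
Gen 5 (rule 105): 1010000101010011
Gen 6 (rule 137): 0000110000000010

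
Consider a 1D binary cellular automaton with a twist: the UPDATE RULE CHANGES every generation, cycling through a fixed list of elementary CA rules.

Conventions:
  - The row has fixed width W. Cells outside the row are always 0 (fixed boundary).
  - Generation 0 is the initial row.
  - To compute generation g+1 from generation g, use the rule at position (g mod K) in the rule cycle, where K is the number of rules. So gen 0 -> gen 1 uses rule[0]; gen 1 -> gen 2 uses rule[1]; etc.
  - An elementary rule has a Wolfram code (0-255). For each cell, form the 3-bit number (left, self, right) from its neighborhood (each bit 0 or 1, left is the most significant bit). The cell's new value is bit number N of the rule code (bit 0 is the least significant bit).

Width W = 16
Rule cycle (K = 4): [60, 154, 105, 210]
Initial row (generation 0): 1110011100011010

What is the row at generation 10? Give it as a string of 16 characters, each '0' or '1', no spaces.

Answer: 0011010100011010

Derivation:
Gen 0: 1110011100011010
Gen 1 (rule 60): 1001010010010111
Gen 2 (rule 154): 0110001101100110
Gen 3 (rule 105): 0110101111100110
Gen 4 (rule 210): 1010000111111011
Gen 5 (rule 60): 1111000100000110
Gen 6 (rule 154): 1110101010001101
Gen 7 (rule 105): 1011010100101110
Gen 8 (rule 210): 0001000011000111
Gen 9 (rule 60): 0001100010100100
Gen 10 (rule 154): 0011010100011010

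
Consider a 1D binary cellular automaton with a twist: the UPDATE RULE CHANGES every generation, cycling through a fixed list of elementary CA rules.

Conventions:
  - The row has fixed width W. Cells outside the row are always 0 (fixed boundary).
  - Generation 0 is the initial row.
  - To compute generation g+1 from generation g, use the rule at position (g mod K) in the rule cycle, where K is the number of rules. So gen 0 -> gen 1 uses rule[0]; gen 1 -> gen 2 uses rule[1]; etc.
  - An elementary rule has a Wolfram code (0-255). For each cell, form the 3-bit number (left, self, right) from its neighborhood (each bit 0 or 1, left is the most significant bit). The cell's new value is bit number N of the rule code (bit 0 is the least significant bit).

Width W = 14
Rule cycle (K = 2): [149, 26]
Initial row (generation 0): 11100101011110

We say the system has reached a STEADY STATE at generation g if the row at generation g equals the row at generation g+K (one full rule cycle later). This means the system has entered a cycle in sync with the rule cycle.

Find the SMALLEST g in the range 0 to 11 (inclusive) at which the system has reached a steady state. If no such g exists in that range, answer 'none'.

Answer: 8

Derivation:
Gen 0: 11100101011110
Gen 1 (rule 149): 01010101001101
Gen 2 (rule 26): 10000000111000
Gen 3 (rule 149): 11111110010111
Gen 4 (rule 26): 10000001100100
Gen 5 (rule 149): 11111100010111
Gen 6 (rule 26): 10000010100100
Gen 7 (rule 149): 11111010110111
Gen 8 (rule 26): 10000000100100
Gen 9 (rule 149): 11111110110111
Gen 10 (rule 26): 10000000100100
Gen 11 (rule 149): 11111110110111
Gen 12 (rule 26): 10000000100100
Gen 13 (rule 149): 11111110110111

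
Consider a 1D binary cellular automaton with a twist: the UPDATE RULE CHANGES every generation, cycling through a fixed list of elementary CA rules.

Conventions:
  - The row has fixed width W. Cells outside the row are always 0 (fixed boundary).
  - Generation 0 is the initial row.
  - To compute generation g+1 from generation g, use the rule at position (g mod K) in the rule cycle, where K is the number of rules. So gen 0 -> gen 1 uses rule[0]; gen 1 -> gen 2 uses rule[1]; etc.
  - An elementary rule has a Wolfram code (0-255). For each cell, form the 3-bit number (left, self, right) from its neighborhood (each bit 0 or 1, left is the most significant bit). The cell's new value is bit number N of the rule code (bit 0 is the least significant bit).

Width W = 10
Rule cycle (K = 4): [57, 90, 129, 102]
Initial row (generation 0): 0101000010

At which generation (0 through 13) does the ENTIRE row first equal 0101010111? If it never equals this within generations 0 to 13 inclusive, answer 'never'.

Answer: 9

Derivation:
Gen 0: 0101000010
Gen 1 (rule 57): 0010111001
Gen 2 (rule 90): 0100101110
Gen 3 (rule 129): 0000000100
Gen 4 (rule 102): 0000001100
Gen 5 (rule 57): 1111101011
Gen 6 (rule 90): 1000100011
Gen 7 (rule 129): 0010001000
Gen 8 (rule 102): 0110011000
Gen 9 (rule 57): 0101010111
Gen 10 (rule 90): 1000000101
Gen 11 (rule 129): 0011110000
Gen 12 (rule 102): 0100010000
Gen 13 (rule 57): 0011001111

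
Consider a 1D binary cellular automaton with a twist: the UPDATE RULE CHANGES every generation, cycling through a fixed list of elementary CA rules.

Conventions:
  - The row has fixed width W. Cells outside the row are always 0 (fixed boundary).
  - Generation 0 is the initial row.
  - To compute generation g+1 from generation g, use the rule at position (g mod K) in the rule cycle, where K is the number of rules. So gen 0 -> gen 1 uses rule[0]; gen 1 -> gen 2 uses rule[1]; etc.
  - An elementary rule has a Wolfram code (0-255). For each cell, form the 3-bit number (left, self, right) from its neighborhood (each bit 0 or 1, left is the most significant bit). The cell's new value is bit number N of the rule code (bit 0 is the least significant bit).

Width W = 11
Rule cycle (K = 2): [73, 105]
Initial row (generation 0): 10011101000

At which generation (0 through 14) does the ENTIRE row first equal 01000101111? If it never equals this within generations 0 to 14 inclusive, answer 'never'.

Gen 0: 10011101000
Gen 1 (rule 73): 00010100011
Gen 2 (rule 105): 11001001011
Gen 3 (rule 73): 11000000011
Gen 4 (rule 105): 11011111011
Gen 5 (rule 73): 11010001011
Gen 6 (rule 105): 11100100111
Gen 7 (rule 73): 10100000101
Gen 8 (rule 105): 01001110010
Gen 9 (rule 73): 00001010000
Gen 10 (rule 105): 11100100111
Gen 11 (rule 73): 10100000101
Gen 12 (rule 105): 01001110010
Gen 13 (rule 73): 00001010000
Gen 14 (rule 105): 11100100111

Answer: never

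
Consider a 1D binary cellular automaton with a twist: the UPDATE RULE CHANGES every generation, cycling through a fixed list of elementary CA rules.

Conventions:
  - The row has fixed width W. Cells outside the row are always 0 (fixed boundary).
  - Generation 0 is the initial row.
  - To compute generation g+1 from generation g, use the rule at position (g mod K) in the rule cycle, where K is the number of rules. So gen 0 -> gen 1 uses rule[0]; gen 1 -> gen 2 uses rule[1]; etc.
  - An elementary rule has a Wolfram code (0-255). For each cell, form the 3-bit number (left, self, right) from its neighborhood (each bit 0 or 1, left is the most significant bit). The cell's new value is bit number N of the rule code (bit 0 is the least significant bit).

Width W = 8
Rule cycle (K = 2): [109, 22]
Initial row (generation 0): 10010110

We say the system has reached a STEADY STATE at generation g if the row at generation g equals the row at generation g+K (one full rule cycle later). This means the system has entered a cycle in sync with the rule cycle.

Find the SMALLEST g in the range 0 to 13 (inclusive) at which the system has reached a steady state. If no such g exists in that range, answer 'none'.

Gen 0: 10010110
Gen 1 (rule 109): 10011110
Gen 2 (rule 22): 11100001
Gen 3 (rule 109): 10101101
Gen 4 (rule 22): 10100001
Gen 5 (rule 109): 11101101
Gen 6 (rule 22): 00000001
Gen 7 (rule 109): 11111101
Gen 8 (rule 22): 00000001
Gen 9 (rule 109): 11111101
Gen 10 (rule 22): 00000001
Gen 11 (rule 109): 11111101
Gen 12 (rule 22): 00000001
Gen 13 (rule 109): 11111101
Gen 14 (rule 22): 00000001
Gen 15 (rule 109): 11111101

Answer: 6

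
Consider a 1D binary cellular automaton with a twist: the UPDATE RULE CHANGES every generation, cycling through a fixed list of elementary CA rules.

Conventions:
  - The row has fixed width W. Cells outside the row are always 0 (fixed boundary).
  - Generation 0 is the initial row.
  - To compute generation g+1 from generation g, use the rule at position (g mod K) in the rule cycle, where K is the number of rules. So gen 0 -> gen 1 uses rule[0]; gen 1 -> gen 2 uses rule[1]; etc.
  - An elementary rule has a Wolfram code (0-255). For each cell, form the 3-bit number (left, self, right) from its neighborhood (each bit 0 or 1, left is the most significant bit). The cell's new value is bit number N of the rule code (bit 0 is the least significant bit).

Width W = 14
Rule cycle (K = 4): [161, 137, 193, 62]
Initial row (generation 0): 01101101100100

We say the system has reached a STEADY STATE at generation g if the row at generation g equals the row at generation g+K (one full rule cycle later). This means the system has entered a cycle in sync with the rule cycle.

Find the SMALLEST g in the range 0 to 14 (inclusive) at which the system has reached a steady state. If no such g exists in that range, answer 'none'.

Answer: none

Derivation:
Gen 0: 01101101100100
Gen 1 (rule 161): 00010010000001
Gen 2 (rule 137): 11000000111100
Gen 3 (rule 193): 01011110011101
Gen 4 (rule 62): 11110001110011
Gen 5 (rule 161): 01100100100000
Gen 6 (rule 137): 01000000001111
Gen 7 (rule 193): 00011111100111
Gen 8 (rule 62): 00110000011100
Gen 9 (rule 161): 10000111001001
Gen 10 (rule 137): 00110110000000
Gen 11 (rule 193): 10010010111111
Gen 12 (rule 62): 11111111100000
Gen 13 (rule 161): 01111111001111
Gen 14 (rule 137): 01111110001110
Gen 15 (rule 193): 00111110100110
Gen 16 (rule 62): 01100001111101
Gen 17 (rule 161): 00001100111010
Gen 18 (rule 137): 11101000110000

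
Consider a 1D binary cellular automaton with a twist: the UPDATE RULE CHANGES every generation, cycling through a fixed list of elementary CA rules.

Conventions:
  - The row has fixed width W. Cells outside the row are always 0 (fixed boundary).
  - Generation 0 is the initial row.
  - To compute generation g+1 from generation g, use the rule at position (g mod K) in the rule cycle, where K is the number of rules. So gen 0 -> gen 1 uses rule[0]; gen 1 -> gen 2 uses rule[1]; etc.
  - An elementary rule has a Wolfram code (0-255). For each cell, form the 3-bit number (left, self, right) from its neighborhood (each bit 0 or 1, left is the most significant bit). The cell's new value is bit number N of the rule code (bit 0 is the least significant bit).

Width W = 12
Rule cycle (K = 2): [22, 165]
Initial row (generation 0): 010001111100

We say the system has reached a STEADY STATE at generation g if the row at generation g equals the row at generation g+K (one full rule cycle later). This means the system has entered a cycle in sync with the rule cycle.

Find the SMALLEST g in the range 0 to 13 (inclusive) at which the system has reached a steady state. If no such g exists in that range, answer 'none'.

Gen 0: 010001111100
Gen 1 (rule 22): 111010000010
Gen 2 (rule 165): 010110111010
Gen 3 (rule 22): 110000000011
Gen 4 (rule 165): 000111111000
Gen 5 (rule 22): 001000000100
Gen 6 (rule 165): 101011110101
Gen 7 (rule 22): 101000000101
Gen 8 (rule 165): 111011110111
Gen 9 (rule 22): 000000000000
Gen 10 (rule 165): 111111111111
Gen 11 (rule 22): 000000000000
Gen 12 (rule 165): 111111111111
Gen 13 (rule 22): 000000000000
Gen 14 (rule 165): 111111111111
Gen 15 (rule 22): 000000000000

Answer: 9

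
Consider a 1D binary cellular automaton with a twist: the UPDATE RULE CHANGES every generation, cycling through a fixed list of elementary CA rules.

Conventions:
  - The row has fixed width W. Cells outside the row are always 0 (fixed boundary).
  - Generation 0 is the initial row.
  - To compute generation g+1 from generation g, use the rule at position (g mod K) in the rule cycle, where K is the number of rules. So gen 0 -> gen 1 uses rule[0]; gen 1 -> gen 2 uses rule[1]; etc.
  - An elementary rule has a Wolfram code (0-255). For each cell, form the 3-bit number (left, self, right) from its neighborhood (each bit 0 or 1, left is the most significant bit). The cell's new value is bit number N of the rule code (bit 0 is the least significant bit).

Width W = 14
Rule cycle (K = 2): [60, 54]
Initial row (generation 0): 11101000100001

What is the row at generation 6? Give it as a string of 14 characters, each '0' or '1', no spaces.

Gen 0: 11101000100001
Gen 1 (rule 60): 10011100110001
Gen 2 (rule 54): 11100011001011
Gen 3 (rule 60): 10010010101110
Gen 4 (rule 54): 11111111110001
Gen 5 (rule 60): 10000000001001
Gen 6 (rule 54): 11000000011111

Answer: 11000000011111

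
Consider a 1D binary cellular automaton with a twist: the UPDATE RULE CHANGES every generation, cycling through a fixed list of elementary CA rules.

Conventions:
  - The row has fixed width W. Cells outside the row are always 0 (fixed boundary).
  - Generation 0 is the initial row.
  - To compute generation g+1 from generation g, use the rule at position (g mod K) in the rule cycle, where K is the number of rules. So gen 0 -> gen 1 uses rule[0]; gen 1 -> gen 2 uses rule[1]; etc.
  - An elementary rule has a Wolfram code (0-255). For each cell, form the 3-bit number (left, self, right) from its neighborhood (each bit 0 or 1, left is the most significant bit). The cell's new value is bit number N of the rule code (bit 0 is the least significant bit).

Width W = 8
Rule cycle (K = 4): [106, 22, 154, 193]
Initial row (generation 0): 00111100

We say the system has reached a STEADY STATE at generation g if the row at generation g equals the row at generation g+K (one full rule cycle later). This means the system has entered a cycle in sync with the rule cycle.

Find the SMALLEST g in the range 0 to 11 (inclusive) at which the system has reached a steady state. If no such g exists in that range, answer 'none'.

Answer: 0

Derivation:
Gen 0: 00111100
Gen 1 (rule 106): 01100100
Gen 2 (rule 22): 10011110
Gen 3 (rule 154): 01111101
Gen 4 (rule 193): 00111100
Gen 5 (rule 106): 01100100
Gen 6 (rule 22): 10011110
Gen 7 (rule 154): 01111101
Gen 8 (rule 193): 00111100
Gen 9 (rule 106): 01100100
Gen 10 (rule 22): 10011110
Gen 11 (rule 154): 01111101
Gen 12 (rule 193): 00111100
Gen 13 (rule 106): 01100100
Gen 14 (rule 22): 10011110
Gen 15 (rule 154): 01111101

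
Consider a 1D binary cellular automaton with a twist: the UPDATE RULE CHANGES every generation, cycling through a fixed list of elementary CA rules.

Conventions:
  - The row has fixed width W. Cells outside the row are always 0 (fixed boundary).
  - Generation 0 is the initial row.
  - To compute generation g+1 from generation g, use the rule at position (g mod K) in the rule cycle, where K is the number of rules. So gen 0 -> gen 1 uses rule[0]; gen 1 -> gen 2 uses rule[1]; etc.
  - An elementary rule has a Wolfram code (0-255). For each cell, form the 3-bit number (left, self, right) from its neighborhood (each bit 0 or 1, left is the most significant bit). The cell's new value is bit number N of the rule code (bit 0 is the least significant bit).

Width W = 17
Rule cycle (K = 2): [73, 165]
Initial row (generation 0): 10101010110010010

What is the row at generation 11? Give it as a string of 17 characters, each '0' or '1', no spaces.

Gen 0: 10101010110010010
Gen 1 (rule 73): 00000000110000000
Gen 2 (rule 165): 11111110000111111
Gen 3 (rule 73): 10000010110100001
Gen 4 (rule 165): 10111011001101101
Gen 5 (rule 73): 00101011001101100
Gen 6 (rule 165): 10111100000010001
Gen 7 (rule 73): 00100101111000100
Gen 8 (rule 165): 10100110110010101
Gen 9 (rule 73): 00000110110000000
Gen 10 (rule 165): 11110001000111111
Gen 11 (rule 73): 10010100010100001

Answer: 10010100010100001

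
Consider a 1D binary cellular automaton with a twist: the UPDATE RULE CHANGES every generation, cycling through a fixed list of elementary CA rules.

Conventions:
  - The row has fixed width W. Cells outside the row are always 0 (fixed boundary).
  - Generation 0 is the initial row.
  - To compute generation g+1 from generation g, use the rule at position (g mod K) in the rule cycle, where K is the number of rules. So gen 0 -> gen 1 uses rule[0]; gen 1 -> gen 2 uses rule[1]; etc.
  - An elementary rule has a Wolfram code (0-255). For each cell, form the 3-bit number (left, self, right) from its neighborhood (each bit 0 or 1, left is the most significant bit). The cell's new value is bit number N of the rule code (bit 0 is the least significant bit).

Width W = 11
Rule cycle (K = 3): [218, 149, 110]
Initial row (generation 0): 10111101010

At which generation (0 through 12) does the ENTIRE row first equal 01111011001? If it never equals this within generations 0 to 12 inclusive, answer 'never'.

Gen 0: 10111101010
Gen 1 (rule 218): 00111100001
Gen 2 (rule 149): 10011011101
Gen 3 (rule 110): 10111110111
Gen 4 (rule 218): 00111110111
Gen 5 (rule 149): 10011100010
Gen 6 (rule 110): 10110100110
Gen 7 (rule 218): 00110011111
Gen 8 (rule 149): 10001001110
Gen 9 (rule 110): 10011011010
Gen 10 (rule 218): 01111011001
Gen 11 (rule 149): 00110000101
Gen 12 (rule 110): 01110001111

Answer: 10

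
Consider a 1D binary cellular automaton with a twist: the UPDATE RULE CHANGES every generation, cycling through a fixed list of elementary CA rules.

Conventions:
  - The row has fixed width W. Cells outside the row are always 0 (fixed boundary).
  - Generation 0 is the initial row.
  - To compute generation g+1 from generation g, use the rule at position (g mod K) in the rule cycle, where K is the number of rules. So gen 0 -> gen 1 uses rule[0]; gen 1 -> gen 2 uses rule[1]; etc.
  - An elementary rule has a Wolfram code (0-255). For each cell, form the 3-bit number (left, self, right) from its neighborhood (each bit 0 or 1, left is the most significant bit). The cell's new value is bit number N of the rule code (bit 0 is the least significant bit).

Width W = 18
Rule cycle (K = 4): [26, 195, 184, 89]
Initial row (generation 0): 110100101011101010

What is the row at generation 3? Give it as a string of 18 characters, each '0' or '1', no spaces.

Answer: 001010111010111101

Derivation:
Gen 0: 110100101011101010
Gen 1 (rule 26): 100011000010000001
Gen 2 (rule 195): 001101011100111110
Gen 3 (rule 184): 001010111010111101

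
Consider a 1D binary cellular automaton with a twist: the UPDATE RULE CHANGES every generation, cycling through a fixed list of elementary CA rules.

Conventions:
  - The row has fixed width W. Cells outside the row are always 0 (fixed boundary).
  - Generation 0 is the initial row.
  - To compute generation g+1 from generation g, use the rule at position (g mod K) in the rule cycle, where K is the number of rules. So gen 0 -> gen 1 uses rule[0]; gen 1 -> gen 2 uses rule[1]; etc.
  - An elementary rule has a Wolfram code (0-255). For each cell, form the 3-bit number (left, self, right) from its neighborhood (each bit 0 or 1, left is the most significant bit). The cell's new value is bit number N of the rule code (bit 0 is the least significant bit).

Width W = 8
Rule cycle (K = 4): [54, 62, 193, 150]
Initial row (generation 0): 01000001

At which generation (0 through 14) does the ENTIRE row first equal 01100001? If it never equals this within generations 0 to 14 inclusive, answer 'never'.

Answer: never

Derivation:
Gen 0: 01000001
Gen 1 (rule 54): 11100011
Gen 2 (rule 62): 10010110
Gen 3 (rule 193): 00000010
Gen 4 (rule 150): 00000111
Gen 5 (rule 54): 00001000
Gen 6 (rule 62): 00011100
Gen 7 (rule 193): 11001101
Gen 8 (rule 150): 00110001
Gen 9 (rule 54): 01001011
Gen 10 (rule 62): 11111110
Gen 11 (rule 193): 01111110
Gen 12 (rule 150): 10111101
Gen 13 (rule 54): 11000011
Gen 14 (rule 62): 10100110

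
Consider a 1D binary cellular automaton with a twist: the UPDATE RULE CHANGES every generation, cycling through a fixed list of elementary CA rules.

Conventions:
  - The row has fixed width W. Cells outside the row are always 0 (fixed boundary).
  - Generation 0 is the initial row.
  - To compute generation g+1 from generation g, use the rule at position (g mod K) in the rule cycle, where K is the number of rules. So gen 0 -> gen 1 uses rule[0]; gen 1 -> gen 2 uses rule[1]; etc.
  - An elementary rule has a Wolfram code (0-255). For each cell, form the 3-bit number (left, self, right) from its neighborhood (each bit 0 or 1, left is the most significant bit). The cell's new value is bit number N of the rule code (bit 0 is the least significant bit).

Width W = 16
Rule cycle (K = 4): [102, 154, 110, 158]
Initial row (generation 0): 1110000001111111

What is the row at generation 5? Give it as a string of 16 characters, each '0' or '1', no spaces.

Gen 0: 1110000001111111
Gen 1 (rule 102): 0010000010000001
Gen 2 (rule 154): 0101000101000010
Gen 3 (rule 110): 1111001111000110
Gen 4 (rule 158): 1110111110101101
Gen 5 (rule 102): 0011000011110111

Answer: 0011000011110111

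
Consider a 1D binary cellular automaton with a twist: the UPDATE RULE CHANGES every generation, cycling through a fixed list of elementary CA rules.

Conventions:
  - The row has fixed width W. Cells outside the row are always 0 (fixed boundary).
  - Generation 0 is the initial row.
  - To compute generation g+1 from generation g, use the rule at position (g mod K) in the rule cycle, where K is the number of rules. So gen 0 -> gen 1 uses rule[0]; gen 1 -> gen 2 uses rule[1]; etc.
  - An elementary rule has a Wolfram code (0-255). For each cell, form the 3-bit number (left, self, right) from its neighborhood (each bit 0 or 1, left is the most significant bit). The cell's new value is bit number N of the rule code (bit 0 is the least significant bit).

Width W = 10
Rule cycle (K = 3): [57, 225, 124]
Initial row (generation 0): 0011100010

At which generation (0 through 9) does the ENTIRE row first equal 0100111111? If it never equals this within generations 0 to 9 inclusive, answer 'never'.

Gen 0: 0011100010
Gen 1 (rule 57): 1010011001
Gen 2 (rule 225): 0100001000
Gen 3 (rule 124): 0110001100
Gen 4 (rule 57): 0101101011
Gen 5 (rule 225): 0010110101
Gen 6 (rule 124): 0011111111
Gen 7 (rule 57): 1010000000
Gen 8 (rule 225): 0100111111
Gen 9 (rule 124): 0110100001

Answer: 8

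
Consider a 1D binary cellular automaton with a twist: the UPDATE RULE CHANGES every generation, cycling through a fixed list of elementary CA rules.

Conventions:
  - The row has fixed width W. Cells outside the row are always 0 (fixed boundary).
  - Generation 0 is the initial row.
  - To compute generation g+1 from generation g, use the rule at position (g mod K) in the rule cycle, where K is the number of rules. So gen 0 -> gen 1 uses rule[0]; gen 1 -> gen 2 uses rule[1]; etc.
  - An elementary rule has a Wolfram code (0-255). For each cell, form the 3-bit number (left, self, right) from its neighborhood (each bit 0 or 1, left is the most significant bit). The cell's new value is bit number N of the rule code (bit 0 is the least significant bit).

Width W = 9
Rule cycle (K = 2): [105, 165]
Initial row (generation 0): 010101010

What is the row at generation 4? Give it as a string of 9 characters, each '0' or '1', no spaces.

Gen 0: 010101010
Gen 1 (rule 105): 001010100
Gen 2 (rule 165): 101111101
Gen 3 (rule 105): 011000110
Gen 4 (rule 165): 000010000

Answer: 000010000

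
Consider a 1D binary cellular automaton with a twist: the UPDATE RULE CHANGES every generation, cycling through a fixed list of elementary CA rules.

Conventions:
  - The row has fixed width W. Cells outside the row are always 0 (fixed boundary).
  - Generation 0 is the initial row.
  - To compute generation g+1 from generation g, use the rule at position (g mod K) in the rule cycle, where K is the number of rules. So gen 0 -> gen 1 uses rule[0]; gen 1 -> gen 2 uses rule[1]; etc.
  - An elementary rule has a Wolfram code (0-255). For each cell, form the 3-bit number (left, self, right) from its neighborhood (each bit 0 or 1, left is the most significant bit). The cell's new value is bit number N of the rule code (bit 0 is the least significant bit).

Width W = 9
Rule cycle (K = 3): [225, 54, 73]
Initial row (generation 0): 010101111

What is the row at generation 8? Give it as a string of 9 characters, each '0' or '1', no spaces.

Answer: 111100010

Derivation:
Gen 0: 010101111
Gen 1 (rule 225): 001010111
Gen 2 (rule 54): 011111000
Gen 3 (rule 73): 010001011
Gen 4 (rule 225): 000100101
Gen 5 (rule 54): 001111111
Gen 6 (rule 73): 101000001
Gen 7 (rule 225): 010011100
Gen 8 (rule 54): 111100010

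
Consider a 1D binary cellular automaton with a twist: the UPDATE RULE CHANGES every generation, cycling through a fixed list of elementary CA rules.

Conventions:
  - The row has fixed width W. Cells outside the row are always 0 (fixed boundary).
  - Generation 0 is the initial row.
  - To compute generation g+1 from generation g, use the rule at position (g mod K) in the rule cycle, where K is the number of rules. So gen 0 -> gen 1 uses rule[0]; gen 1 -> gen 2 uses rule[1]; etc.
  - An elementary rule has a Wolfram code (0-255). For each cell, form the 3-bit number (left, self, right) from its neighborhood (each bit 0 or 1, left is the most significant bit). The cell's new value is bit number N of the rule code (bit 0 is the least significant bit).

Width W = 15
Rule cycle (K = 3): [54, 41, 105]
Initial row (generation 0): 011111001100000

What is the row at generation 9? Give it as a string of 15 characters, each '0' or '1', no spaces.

Answer: 110001001001100

Derivation:
Gen 0: 011111001100000
Gen 1 (rule 54): 100000110010000
Gen 2 (rule 41): 001110100000111
Gen 3 (rule 105): 101011001110101
Gen 4 (rule 54): 111100110001111
Gen 5 (rule 41): 100000100101000
Gen 6 (rule 105): 001110000010011
Gen 7 (rule 54): 010001000111100
Gen 8 (rule 41): 000100010100001
Gen 9 (rule 105): 110001001001100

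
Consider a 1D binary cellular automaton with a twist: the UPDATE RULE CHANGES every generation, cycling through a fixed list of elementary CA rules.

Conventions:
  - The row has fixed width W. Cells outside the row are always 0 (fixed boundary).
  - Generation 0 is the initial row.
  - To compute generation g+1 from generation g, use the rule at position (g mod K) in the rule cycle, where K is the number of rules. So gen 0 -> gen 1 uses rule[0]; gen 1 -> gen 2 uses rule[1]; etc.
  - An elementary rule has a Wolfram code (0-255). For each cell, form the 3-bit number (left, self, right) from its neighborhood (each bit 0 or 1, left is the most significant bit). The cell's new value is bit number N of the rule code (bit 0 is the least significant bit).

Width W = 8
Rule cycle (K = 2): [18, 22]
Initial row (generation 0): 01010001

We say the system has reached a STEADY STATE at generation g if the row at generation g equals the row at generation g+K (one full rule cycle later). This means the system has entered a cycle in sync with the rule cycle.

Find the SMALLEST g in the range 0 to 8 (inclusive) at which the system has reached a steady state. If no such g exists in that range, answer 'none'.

Gen 0: 01010001
Gen 1 (rule 18): 10001010
Gen 2 (rule 22): 11011011
Gen 3 (rule 18): 00000000
Gen 4 (rule 22): 00000000
Gen 5 (rule 18): 00000000
Gen 6 (rule 22): 00000000
Gen 7 (rule 18): 00000000
Gen 8 (rule 22): 00000000
Gen 9 (rule 18): 00000000
Gen 10 (rule 22): 00000000

Answer: 3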